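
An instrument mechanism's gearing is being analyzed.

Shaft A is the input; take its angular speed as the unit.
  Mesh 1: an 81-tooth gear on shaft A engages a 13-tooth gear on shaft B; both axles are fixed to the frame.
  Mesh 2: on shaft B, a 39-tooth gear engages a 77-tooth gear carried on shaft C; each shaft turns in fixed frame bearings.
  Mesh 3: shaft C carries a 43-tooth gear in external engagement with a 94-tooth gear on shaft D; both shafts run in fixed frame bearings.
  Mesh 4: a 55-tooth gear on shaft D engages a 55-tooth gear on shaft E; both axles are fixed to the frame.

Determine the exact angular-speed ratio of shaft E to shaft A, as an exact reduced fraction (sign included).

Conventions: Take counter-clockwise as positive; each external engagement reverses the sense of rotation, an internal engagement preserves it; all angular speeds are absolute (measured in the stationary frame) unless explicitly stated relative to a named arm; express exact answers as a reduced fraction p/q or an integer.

10449/7238

class = fixed-axis compound train [4 meshes; 4 ratios multiply, 4 sense flips]
mesh 1 [81T→13T]: running ratio 81/13, sense −
mesh 2 [39T→77T]: running ratio 243/77, sense +
mesh 3 [43T→94T]: running ratio 10449/7238, sense −
mesh 4 [55T→55T]: running ratio 10449/7238, sense +
ω_out/ω_in = 10449/7238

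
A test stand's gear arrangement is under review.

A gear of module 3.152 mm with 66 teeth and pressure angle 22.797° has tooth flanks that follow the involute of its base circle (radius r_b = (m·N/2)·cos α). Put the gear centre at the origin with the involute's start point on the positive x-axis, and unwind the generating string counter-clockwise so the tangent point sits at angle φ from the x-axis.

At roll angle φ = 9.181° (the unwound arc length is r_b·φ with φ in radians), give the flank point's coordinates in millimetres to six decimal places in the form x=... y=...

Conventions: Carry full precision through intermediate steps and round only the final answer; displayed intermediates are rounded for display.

topology: single-mesh involute geometry — m = 3.152, N = 66
pitch radius r_p = m·N/2 = 3.152·66/2 = 104.016000
base radius r_b = r_p·cos α = 104.016000·cos 22.797° = 95.890628
roll angle φ = 9.181° = 0.16023868 rad
x = r_b·(cos φ + φ·sin φ) = 97.113802
y = r_b·(sin φ − φ·cos φ) = 0.131172

x=97.113802 y=0.131172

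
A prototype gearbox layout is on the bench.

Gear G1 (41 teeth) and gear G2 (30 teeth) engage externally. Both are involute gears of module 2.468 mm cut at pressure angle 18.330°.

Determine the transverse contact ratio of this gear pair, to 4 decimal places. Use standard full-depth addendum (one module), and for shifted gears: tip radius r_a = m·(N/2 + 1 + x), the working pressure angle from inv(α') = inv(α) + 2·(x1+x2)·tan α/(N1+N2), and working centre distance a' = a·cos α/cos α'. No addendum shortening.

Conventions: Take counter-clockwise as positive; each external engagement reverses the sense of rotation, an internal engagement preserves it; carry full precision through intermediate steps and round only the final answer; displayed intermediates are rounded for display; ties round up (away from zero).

1.7687

single-mesh involute tooth geometry (41T engaging 30T at module 2.468)
base radii: r_b1 = 48.026908, r_b2 = 35.141640
tip radii: r_a1 = 53.062000, r_a2 = 39.488000
no profile shift: α' = α, a' = a
action lengths: √(r_a1²−r_b1²) = 22.560850, √(r_a2²−r_b2²) = 18.010199
base pitch p_b = π·m·cos α = 7.360048
CR = (22.560850 + 18.010199 − 87.614000·sin 18.33000°)/7.360048 = 1.768652
contact ratio ≈ 1.7687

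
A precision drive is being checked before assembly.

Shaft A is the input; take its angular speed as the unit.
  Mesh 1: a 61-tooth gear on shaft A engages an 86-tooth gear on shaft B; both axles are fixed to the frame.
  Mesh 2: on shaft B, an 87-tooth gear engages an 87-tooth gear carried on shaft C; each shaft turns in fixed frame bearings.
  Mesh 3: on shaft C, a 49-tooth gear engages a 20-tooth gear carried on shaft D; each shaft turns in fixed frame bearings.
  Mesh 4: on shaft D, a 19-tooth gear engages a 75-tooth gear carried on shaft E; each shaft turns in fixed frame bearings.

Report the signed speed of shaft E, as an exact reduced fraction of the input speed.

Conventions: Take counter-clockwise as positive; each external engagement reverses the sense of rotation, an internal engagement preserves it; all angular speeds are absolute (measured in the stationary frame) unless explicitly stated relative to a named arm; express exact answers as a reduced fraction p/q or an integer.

4-mesh fixed-axis compound train (all bearings frame-fixed)
mesh 1 [61T→86T]: |ω|/ω_in = 1×61/86 = 61/86, sense flips to −
mesh 2 [87T→87T]: |ω|/ω_in = (61/86)×87/87 = 61/86, sense flips to +
mesh 3 [49T→20T]: |ω|/ω_in = (61/86)×49/20 = 2989/1720, sense flips to −
mesh 4 [19T→75T]: |ω|/ω_in = (2989/1720)×19/75 = 56791/129000, sense flips to +
signed output speed (× input speed) = 56791/129000

56791/129000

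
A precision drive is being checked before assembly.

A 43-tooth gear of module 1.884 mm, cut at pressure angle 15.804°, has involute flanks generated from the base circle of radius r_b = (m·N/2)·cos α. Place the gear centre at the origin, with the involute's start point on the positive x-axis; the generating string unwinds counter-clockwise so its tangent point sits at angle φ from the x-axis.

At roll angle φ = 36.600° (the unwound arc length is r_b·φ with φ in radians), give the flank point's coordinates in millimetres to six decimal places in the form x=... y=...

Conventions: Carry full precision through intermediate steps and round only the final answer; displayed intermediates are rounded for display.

topology: single-mesh involute geometry — m = 1.884, N = 43
pitch radius r_p = m·N/2 = 1.884·43/2 = 40.506000
base radius r_b = r_p·cos α = 40.506000·cos 15.804° = 38.974832
roll angle φ = 36.600° = 0.63879051 rad
x = r_b·(cos φ + φ·sin φ) = 46.133739
y = r_b·(sin φ − φ·cos φ) = 3.250216

x=46.133739 y=3.250216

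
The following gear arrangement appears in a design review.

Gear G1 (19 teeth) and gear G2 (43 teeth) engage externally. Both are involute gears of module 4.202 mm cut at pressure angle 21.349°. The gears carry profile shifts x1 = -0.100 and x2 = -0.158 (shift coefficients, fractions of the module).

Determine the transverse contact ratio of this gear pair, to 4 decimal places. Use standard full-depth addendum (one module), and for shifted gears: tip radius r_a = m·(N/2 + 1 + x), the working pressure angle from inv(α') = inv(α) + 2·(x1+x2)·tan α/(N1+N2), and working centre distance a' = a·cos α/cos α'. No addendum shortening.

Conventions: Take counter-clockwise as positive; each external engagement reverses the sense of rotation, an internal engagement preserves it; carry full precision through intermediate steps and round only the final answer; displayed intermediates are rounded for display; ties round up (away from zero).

single-mesh involute tooth geometry (19T engaging 43T at module 4.202)
base radii: r_b1 = 37.179767, r_b2 = 84.143684
tip radii: r_a1 = 43.700800, r_a2 = 93.881084
inv(α') = inv(21.349°) + 2·(-0.100-0.158)·tan α/(19+43) = 0.01500587  ⇒  α' = 20.04379°
a' = a·cos α / cos α' = 130.2620·cos 21.349°/cos 20.04379° = 129.145681
action lengths: √(r_a1²−r_b1²) = 22.965731, √(r_a2²−r_b2²) = 41.635302
base pitch p_b = π·m·cos α = 12.295125
CR = (22.965731 + 41.635302 − 129.145681·sin 20.04379°)/12.295125 = 1.654142
contact ratio ≈ 1.6541

1.6541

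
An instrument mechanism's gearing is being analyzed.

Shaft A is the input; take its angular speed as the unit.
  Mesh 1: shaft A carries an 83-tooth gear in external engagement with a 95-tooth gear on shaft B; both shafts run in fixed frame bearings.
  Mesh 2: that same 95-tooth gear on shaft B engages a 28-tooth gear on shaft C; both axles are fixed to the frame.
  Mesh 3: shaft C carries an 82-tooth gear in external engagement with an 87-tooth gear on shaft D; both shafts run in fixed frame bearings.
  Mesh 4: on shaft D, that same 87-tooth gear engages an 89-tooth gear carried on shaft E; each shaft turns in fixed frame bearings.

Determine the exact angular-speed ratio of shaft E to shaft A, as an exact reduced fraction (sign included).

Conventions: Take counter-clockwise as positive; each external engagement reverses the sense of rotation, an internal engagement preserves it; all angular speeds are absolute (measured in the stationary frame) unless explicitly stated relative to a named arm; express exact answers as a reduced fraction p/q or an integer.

3403/1246

class = fixed-axis compound train [4 meshes; 4 ratios multiply, 4 sense flips]
mesh 1 [83T→95T]: running ratio 83/95, sense −
mesh 2 [95T→28T]: running ratio 83/28, sense +
mesh 3 [82T→87T]: running ratio 3403/1218, sense −
mesh 4 [87T→89T]: running ratio 3403/1246, sense +
ω_out/ω_in = 3403/1246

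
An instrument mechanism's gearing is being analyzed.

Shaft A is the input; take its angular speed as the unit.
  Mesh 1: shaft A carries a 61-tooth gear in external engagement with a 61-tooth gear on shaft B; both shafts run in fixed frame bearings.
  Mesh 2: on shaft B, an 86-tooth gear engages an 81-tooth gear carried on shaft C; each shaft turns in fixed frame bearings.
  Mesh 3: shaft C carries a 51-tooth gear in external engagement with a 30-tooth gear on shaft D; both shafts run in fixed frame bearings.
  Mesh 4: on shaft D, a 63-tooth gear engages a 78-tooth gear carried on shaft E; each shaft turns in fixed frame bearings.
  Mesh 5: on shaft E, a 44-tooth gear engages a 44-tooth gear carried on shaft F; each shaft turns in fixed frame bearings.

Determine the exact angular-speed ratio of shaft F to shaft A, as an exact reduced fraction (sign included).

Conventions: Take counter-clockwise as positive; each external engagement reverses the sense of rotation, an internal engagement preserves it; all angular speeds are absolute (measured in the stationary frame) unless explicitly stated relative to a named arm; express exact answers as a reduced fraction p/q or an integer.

-5117/3510

class = fixed-axis compound train [5 meshes; 5 ratios multiply, 5 sense flips]
mesh 1 [61T→61T]: running ratio 1, sense −
mesh 2 [86T→81T]: running ratio 86/81, sense +
mesh 3 [51T→30T]: running ratio 731/405, sense −
mesh 4 [63T→78T]: running ratio 5117/3510, sense +
mesh 5 [44T→44T]: running ratio 5117/3510, sense −
ω_out/ω_in = -5117/3510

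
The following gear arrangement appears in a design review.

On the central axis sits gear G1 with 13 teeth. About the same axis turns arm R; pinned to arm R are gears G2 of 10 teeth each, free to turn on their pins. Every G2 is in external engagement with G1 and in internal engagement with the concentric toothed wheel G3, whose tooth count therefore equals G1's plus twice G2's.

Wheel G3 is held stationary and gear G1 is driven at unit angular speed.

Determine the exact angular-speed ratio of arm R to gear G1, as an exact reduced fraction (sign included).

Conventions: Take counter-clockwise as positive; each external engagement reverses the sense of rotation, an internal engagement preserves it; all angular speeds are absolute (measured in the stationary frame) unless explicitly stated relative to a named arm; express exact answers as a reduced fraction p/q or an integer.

13/46

planetary set (13T centre, 10T on arm, 33T internal) — Willis relation
ring teeth: 13 + 2·10 = 33
13(ω_sun−ω_arm) = −33(ω_ring−ω_arm),  ω_ring = 0, ω_sun = 1
13(1−ω_arm) = −33(0−ω_arm)  ⇒  46·ω_arm = 13  ⇒  ω_arm = 13/46
ω_out/ω_in = 13/46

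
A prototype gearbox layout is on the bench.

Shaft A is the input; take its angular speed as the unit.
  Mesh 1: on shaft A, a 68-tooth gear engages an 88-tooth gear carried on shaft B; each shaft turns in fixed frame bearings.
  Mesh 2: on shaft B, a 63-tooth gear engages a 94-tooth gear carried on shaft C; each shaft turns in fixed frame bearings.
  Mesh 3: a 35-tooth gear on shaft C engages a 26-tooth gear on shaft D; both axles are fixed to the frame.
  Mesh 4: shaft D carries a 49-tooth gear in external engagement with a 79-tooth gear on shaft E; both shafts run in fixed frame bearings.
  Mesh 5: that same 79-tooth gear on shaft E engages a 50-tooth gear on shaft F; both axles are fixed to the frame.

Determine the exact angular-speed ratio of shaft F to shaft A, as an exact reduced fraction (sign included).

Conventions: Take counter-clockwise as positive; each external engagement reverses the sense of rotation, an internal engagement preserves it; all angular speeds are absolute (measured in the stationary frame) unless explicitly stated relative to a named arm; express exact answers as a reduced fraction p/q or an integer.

class = fixed-axis compound train [5 meshes; 5 ratios multiply, 5 sense flips]
mesh 1 [68T→88T]: running ratio 17/22, sense −
mesh 2 [63T→94T]: running ratio 1071/2068, sense +
mesh 3 [35T→26T]: running ratio 37485/53768, sense −
mesh 4 [49T→79T]: running ratio 1836765/4247672, sense +
mesh 5 [79T→50T]: running ratio 367353/537680, sense −
ω_out/ω_in = -367353/537680

-367353/537680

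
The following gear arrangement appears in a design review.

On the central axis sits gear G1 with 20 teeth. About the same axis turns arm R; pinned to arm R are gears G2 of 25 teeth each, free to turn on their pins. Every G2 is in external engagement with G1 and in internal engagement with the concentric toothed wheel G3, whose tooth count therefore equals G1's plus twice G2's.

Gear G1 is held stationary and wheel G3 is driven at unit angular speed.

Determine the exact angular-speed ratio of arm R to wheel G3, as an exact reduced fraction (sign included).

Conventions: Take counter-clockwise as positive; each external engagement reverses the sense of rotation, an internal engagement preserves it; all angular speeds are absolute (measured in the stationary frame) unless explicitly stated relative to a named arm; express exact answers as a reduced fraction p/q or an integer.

topology: planetary set — G1 20T / G2 25T / G3 70T, arm = carrier (Willis)
ring teeth: 20 + 2·25 = 70
20(ω_sun−ω_arm) = −70(ω_ring−ω_arm),  ω_sun = 0, ω_ring = 1
20(0−ω_arm) = −70(1−ω_arm)  ⇒  90·ω_arm = 70  ⇒  ω_arm = 7/9
ω_out/ω_in = 7/9

7/9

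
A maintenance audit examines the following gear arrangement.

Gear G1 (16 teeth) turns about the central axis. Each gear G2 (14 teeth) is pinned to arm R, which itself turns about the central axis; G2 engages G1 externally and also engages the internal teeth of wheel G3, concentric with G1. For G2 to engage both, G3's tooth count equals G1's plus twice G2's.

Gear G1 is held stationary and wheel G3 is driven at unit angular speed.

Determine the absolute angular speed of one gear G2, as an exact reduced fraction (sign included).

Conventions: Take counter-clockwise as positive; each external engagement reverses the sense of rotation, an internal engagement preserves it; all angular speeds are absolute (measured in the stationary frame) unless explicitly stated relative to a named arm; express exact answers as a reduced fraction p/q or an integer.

11/7

class = planetary set [G3 = 16+2·14 = 44; Willis about the carrier]
ring teeth: 16 + 2·14 = 44
16(ω_sun−ω_arm) = −44(ω_ring−ω_arm),  ω_sun = 0, ω_ring = 1
16(0−ω_arm) = −44(1−ω_arm)  ⇒  60·ω_arm = 44  ⇒  ω_arm = 11/15
sun–planet mesh: 16·(0−11/15) = −14·(ω_p−ω_arm)  ⇒  ω_p−ω_arm = 88/105
ω_p = 11/15 + 88/105 = 11/7
exact speed ratio = 11/7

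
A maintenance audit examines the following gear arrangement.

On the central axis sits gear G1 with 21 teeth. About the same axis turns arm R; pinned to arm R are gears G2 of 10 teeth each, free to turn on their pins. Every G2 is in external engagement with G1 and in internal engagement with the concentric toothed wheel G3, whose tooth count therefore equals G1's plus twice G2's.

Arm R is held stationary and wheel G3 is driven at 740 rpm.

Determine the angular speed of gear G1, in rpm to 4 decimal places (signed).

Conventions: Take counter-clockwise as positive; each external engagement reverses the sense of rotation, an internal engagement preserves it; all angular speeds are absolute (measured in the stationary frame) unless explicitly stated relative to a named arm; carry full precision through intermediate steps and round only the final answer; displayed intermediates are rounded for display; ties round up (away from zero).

class = planetary set [G3 = 21+2·10 = 41; Willis about the carrier]
normalise by the input: solve with ω_ring = 1, then scale by 740 rpm
ring teeth: 21 + 2·10 = 41
21(ω_sun−ω_arm) = −41(ω_ring−ω_arm),  ω_arm = 0, ω_ring = 1
ω_sun = 0 − (41/21)(1−0) = -41/21
scale: ω_sun = -41/21 × 740 rpm = -1444.7619 rpm

-1444.7619 rpm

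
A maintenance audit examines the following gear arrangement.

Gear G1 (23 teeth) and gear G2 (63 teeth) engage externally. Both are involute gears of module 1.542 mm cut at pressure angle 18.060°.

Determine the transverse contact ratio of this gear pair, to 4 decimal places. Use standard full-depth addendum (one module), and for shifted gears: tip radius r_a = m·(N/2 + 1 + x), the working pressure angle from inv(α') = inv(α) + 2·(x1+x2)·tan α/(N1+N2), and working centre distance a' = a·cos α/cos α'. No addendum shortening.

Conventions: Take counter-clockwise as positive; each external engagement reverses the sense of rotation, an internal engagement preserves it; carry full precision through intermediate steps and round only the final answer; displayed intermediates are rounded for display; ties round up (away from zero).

1.7920

recognized (one external pair, fixed centres): single-mesh tooth geometry, m = 1.542, N1 = 23, N2 = 63
base radii: r_b1 = 16.859338, r_b2 = 46.179925
tip radii: r_a1 = 19.275000, r_a2 = 50.115000
no profile shift: α' = α, a' = a
action lengths: √(r_a1²−r_b1²) = 9.342824, √(r_a2²−r_b2²) = 19.466068
base pitch p_b = π·m·cos α = 4.605667
CR = (9.342824 + 19.466068 − 66.306000·sin 18.06000°)/4.605667 = 1.791963
contact ratio ≈ 1.7920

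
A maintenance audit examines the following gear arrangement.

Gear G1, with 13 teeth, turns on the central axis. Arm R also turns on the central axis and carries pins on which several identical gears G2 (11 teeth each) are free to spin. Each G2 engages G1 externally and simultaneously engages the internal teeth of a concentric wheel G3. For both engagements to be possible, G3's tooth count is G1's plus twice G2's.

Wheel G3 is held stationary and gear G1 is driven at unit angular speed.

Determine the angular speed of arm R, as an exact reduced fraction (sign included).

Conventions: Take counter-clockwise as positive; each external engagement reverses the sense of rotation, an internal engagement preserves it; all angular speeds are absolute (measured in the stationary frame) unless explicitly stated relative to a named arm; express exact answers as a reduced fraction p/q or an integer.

13/48

topology: planetary set — G1 13T / G2 11T / G3 35T, arm = carrier (Willis)
ring teeth: 13 + 2·11 = 35
13(ω_sun−ω_arm) = −35(ω_ring−ω_arm),  ω_ring = 0, ω_sun = 1
13(1−ω_arm) = −35(0−ω_arm)  ⇒  48·ω_arm = 13  ⇒  ω_arm = 13/48
exact speed ratio = 13/48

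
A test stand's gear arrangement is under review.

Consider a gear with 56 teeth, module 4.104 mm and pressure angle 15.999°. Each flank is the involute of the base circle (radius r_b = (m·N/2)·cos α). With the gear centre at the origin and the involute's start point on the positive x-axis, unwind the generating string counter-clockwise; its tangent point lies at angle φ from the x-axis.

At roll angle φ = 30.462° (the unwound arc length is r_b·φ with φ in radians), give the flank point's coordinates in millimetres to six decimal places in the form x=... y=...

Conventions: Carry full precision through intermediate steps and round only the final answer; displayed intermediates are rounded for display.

class = single-mesh tooth geometry [base-circle involute, m = 4.104, 56T]
pitch radius r_p = m·N/2 = 4.104·56/2 = 114.912000
base radius r_b = r_p·cos α = 114.912000·cos 15.999° = 110.461057
roll angle φ = 30.462° = 0.53166220 rad
x = r_b·(cos φ + φ·sin φ) = 124.986759
y = r_b·(sin φ − φ·cos φ) = 5.378601

x=124.986759 y=5.378601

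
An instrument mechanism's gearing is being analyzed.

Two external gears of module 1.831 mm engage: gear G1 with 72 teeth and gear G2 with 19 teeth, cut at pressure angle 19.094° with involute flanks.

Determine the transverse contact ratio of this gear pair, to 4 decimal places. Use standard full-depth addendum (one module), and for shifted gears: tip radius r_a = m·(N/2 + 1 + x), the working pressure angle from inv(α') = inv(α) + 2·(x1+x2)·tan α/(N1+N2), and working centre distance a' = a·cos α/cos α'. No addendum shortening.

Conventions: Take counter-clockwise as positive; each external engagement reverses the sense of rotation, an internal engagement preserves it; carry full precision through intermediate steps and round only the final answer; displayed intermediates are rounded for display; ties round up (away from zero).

1.7217

topology: single-mesh involute geometry — m = 1.831, 72T/19T pair
base radii: r_b1 = 62.289511, r_b2 = 16.437510
tip radii: r_a1 = 67.747000, r_a2 = 19.225500
no profile shift: α' = α, a' = a
action lengths: √(r_a1²−r_b1²) = 26.639686, √(r_a2²−r_b2²) = 9.971365
base pitch p_b = π·m·cos α = 5.435785
CR = (26.639686 + 9.971365 − 83.310500·sin 19.09400°)/5.435785 = 1.721666
contact ratio ≈ 1.7217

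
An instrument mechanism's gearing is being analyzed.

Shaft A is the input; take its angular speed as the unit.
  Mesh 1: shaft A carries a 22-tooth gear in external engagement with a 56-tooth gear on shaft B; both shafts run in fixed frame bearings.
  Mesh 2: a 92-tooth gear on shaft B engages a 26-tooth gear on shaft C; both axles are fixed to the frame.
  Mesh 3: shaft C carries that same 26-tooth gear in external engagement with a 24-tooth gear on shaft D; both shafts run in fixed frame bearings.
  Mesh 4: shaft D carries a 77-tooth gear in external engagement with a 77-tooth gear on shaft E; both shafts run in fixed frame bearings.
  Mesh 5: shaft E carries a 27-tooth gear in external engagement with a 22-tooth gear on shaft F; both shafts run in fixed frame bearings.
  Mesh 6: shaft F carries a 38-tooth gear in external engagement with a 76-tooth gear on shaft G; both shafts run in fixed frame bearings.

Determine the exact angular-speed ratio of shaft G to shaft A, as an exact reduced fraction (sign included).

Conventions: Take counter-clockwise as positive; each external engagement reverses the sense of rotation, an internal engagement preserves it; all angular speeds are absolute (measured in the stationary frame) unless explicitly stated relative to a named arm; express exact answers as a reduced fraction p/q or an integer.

class = fixed-axis compound train [6 meshes; 6 ratios multiply, 6 sense flips]
mesh 1 [22T→56T]: running ratio 11/28, sense −
mesh 2 [92T→26T]: running ratio 253/182, sense +
mesh 3 [26T→24T]: running ratio 253/168, sense −
mesh 4 [77T→77T]: running ratio 253/168, sense +
mesh 5 [27T→22T]: running ratio 207/112, sense −
mesh 6 [38T→76T]: running ratio 207/224, sense +
ω_out/ω_in = 207/224

207/224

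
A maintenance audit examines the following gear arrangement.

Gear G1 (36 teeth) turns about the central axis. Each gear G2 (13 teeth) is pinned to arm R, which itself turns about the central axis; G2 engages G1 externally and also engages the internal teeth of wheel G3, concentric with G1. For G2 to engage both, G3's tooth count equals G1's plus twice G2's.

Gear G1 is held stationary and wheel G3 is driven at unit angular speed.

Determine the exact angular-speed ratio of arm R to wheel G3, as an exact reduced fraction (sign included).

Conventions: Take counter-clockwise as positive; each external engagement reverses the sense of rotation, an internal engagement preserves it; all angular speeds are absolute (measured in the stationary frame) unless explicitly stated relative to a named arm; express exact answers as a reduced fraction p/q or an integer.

31/49

topology: planetary set — G1 36T / G2 13T / G3 62T, arm = carrier (Willis)
ring teeth: 36 + 2·13 = 62
36(ω_sun−ω_arm) = −62(ω_ring−ω_arm),  ω_sun = 0, ω_ring = 1
36(0−ω_arm) = −62(1−ω_arm)  ⇒  98·ω_arm = 62  ⇒  ω_arm = 31/49
ω_out/ω_in = 31/49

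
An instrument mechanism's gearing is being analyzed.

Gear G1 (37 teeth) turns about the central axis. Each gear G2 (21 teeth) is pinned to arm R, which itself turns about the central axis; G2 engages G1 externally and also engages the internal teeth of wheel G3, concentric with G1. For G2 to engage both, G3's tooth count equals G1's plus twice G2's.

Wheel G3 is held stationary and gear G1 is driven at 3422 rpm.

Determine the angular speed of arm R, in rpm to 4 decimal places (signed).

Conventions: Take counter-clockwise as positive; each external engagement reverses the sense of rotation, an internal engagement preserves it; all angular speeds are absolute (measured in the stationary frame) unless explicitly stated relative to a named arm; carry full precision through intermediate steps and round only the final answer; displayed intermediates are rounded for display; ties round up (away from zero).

recognized (axles ride arm R): planetary set, 37/21/79 teeth
normalise by the input: solve with ω_sun = 1, then scale by 3422 rpm
ring teeth: 37 + 2·21 = 79
37(ω_sun−ω_arm) = −79(ω_ring−ω_arm),  ω_ring = 0, ω_sun = 1
37(1−ω_arm) = −79(0−ω_arm)  ⇒  116·ω_arm = 37  ⇒  ω_arm = 37/116
scale: ω_arm = 37/116 × 3422 rpm = +1091.5000 rpm

+1091.5000 rpm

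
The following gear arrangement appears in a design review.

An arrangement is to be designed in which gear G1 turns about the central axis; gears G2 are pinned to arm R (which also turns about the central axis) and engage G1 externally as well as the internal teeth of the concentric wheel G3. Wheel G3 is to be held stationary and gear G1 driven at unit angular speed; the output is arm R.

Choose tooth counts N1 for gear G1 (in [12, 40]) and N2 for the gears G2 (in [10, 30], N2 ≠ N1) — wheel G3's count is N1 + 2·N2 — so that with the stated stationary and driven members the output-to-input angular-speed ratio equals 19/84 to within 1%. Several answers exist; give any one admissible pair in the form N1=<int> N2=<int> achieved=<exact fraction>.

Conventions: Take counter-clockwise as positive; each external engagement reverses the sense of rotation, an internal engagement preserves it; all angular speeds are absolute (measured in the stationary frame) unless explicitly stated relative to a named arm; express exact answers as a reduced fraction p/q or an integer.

topology: planetary set — design target 19/84, arm = carrier (Willis)
Willis with ω_ring = 0: ω_arm/ω_sun = N1/(N1+N3); set equal to 19/84  ⇒  N3/N1 = 1/(19/84) − 1 = 65/19
N3 = N1 + 2·N2  ⇒  N2/N1 = (N3/N1 − 1)/2 = (65/19 − 1)/2 = 23/19
smallest multiple with N1 ≥ 12 and N2 ≥ 10: k = 1  ⇒  N1 = 1·19 = 19, N2 = 1·23 = 23 (N1 ≤ 40, N2 ≤ 30, N2 ≠ N1 ✓), N3 = 19 + 2·23 = 65
check: N1/(N1+N3) with N1 = 19, N3 = 65 gives 19/84; |achieved − target| = 0 ≤ 19/8400 ✓

N1=19 N2=23 achieved=19/84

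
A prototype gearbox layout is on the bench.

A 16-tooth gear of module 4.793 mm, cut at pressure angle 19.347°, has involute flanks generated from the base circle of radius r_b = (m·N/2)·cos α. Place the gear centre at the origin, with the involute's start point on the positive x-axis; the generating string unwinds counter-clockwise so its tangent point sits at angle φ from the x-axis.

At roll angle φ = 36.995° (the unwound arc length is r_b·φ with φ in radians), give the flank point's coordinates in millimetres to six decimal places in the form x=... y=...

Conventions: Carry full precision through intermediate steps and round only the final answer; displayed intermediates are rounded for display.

x=42.952277 y=3.112989

single-mesh involute tooth geometry (16T wheel at module 4.793)
pitch radius r_p = m·N/2 = 4.793·16/2 = 38.344000
base radius r_b = r_p·cos α = 38.344000·cos 19.347° = 36.178696
roll angle φ = 36.995° = 0.64568456 rad
x = r_b·(cos φ + φ·sin φ) = 42.952277
y = r_b·(sin φ − φ·cos φ) = 3.112989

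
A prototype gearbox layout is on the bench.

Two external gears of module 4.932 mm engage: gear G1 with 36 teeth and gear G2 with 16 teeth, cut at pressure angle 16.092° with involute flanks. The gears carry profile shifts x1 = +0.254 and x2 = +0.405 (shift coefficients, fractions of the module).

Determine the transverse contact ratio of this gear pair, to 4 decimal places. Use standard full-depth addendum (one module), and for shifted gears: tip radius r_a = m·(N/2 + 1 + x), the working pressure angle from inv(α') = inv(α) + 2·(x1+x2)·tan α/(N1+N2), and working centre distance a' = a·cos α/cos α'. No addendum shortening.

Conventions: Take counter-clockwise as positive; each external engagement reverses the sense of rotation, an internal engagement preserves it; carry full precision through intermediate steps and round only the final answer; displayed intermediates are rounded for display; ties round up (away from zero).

single-mesh involute tooth geometry (36T engaging 16T at module 4.932)
base radii: r_b1 = 85.297567, r_b2 = 37.910030
tip radii: r_a1 = 94.960728, r_a2 = 46.385460
inv(α') = inv(16.092°) + 2·(+0.254+0.405)·tan α/(36+16) = 0.01493749  ⇒  α' = 20.01431°
a' = a·cos α / cos α' = 128.2320·cos 16.092°/cos 20.01431° = 131.126708
action lengths: √(r_a1²−r_b1²) = 41.735656, √(r_a2²−r_b2²) = 26.729021
base pitch p_b = π·m·cos α = 14.887234
CR = (41.735656 + 26.729021 − 131.126708·sin 20.01431°)/14.887234 = 1.584306
contact ratio ≈ 1.5843

1.5843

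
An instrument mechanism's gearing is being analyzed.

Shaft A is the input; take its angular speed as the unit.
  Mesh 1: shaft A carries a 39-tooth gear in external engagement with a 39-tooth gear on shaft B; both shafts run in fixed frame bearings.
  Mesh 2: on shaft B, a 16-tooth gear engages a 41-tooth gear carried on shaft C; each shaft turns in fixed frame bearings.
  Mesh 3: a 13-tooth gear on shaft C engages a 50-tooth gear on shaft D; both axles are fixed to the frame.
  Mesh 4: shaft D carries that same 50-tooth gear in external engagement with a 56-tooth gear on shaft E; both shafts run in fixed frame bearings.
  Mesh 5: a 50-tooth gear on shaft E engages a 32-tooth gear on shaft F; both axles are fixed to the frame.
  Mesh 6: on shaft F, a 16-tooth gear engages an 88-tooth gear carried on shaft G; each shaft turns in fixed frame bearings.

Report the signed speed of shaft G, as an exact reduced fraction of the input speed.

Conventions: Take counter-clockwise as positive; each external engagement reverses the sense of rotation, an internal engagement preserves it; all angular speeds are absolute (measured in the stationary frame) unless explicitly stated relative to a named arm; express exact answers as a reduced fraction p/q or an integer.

325/12628

6-mesh fixed-axis compound train (all bearings frame-fixed)
mesh 1 [39T→39T]: |ω|/ω_in = 1×39/39 = 1, sense flips to −
mesh 2 [16T→41T]: |ω|/ω_in = 1×16/41 = 16/41, sense flips to +
mesh 3 [13T→50T]: |ω|/ω_in = (16/41)×13/50 = 104/1025, sense flips to −
mesh 4 [50T→56T]: |ω|/ω_in = (104/1025)×50/56 = 26/287, sense flips to +
mesh 5 [50T→32T]: |ω|/ω_in = (26/287)×50/32 = 325/2296, sense flips to −
mesh 6 [16T→88T]: |ω|/ω_in = (325/2296)×16/88 = 325/12628, sense flips to +
signed output speed (× input speed) = 325/12628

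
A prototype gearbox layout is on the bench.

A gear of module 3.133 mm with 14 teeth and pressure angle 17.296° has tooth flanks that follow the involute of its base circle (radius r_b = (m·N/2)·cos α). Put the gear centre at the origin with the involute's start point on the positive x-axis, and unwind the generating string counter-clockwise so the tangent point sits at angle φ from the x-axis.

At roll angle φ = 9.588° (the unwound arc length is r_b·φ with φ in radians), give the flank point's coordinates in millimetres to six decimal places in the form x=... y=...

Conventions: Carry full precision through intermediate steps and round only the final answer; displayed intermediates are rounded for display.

class = single-mesh tooth geometry [base-circle involute, m = 3.133, 14T]
pitch radius r_p = m·N/2 = 3.133·14/2 = 21.931000
base radius r_b = r_p·cos α = 21.931000·cos 17.296° = 20.939314
roll angle φ = 9.588° = 0.16734217 rad
x = r_b·(cos φ + φ·sin φ) = 21.230451
y = r_b·(sin φ − φ·cos φ) = 0.032617

x=21.230451 y=0.032617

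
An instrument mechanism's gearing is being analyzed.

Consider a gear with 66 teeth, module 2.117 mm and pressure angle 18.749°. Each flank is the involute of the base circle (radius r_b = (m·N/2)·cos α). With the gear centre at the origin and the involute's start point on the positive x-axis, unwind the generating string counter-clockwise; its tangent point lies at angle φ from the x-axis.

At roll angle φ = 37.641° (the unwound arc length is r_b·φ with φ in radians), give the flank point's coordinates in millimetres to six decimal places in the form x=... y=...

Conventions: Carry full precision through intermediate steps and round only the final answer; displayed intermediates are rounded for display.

class = single-mesh tooth geometry [base-circle involute, m = 2.117, 66T]
pitch radius r_p = m·N/2 = 2.117·66/2 = 69.861000
base radius r_b = r_p·cos α = 69.861000·cos 18.749° = 66.153878
roll angle φ = 37.641° = 0.65695938 rad
x = r_b·(cos φ + φ·sin φ) = 78.925928
y = r_b·(sin φ − φ·cos φ) = 5.986715

x=78.925928 y=5.986715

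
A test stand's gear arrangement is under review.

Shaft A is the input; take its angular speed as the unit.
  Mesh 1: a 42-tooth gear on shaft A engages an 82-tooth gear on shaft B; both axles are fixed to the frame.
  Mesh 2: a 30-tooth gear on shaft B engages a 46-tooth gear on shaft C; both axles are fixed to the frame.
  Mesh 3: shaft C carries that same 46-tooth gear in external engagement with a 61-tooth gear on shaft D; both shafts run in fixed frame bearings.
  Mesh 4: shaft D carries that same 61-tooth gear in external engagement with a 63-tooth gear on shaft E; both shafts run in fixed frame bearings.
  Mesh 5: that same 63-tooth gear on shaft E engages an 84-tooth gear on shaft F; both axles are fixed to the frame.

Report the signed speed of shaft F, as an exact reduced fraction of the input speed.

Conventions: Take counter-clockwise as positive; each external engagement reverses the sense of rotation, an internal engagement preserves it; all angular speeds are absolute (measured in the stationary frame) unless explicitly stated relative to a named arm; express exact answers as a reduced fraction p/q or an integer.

5-mesh fixed-axis compound train (all bearings frame-fixed)
mesh 1 [42T→82T]: |ω|/ω_in = 1×42/82 = 21/41, sense flips to −
mesh 2 [30T→46T]: |ω|/ω_in = (21/41)×30/46 = 315/943, sense flips to +
mesh 3 [46T→61T]: |ω|/ω_in = (315/943)×46/61 = 630/2501, sense flips to −
mesh 4 [61T→63T]: |ω|/ω_in = (630/2501)×61/63 = 10/41, sense flips to +
mesh 5 [63T→84T]: |ω|/ω_in = (10/41)×63/84 = 15/82, sense flips to −
signed output speed (× input speed) = -15/82

-15/82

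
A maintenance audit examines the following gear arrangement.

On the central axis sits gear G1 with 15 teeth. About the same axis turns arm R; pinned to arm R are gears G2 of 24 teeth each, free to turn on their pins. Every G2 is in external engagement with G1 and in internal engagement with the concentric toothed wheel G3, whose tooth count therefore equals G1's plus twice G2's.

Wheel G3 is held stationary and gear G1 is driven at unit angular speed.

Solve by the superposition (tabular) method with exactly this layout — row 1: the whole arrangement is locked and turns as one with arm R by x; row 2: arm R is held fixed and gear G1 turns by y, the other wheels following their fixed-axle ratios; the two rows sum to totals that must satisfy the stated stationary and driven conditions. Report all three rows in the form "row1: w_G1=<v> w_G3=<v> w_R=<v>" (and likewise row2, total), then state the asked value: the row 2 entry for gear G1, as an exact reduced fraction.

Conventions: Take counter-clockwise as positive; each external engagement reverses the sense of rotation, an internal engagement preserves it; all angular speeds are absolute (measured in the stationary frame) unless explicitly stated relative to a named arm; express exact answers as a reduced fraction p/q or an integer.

topology: planetary set — G1 15T / G2 24T / G3 63T, arm = carrier (Willis)
superposition row 1 [locked train]: every member turns x
row 2 — arm fixed, fixed-axis ratios: sun y, ring −(15/63)·y, arm 0
boundary: total ω_ring = x − (15/63)·y = 0 and total ω_sun = x + y = 1  ⇒  y = 21/26, x = 5/26
row 2 ring = −(15/63)·21/26 = -5/26
totals (row 1 + row 2): sun 5/26 + 21/26 = 1, ring 5/26 + (-5/26) = 0, arm 5/26 + 0 = 5/26
asked cell (row2, sun) = 21/26

row1: w_G1=5/26 w_G3=5/26 w_R=5/26
row2: w_G1=21/26 w_G3=-5/26 w_R=0
total: w_G1=1 w_G3=0 w_R=5/26
asked value: 21/26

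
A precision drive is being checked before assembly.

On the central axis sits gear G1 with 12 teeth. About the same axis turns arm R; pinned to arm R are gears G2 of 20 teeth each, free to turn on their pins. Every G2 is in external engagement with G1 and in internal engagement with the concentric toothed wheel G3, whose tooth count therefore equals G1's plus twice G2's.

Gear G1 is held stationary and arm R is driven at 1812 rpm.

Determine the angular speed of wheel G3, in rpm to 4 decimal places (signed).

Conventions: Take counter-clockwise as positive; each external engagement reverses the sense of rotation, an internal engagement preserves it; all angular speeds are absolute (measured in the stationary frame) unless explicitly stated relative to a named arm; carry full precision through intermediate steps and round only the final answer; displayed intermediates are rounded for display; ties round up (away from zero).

+2230.1538 rpm

topology: planetary set — G1 12T / G2 20T / G3 52T, arm = carrier (Willis)
normalise by the input: solve with ω_arm = 1, then scale by 1812 rpm
ring teeth: 12 + 2·20 = 52
12(ω_sun−ω_arm) = −52(ω_ring−ω_arm),  ω_sun = 0, ω_arm = 1
ω_ring = 1 − (12/52)(0−1) = 16/13
scale: ω_ring = 16/13 × 1812 rpm = +2230.1538 rpm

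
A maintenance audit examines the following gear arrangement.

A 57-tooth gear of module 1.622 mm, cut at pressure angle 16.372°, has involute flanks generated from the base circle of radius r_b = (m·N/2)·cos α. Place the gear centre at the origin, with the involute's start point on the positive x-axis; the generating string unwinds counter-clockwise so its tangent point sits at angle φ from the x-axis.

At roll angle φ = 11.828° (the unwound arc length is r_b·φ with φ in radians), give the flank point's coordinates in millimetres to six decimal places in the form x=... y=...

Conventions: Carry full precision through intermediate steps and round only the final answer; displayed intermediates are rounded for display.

class = single-mesh tooth geometry [base-circle involute, m = 1.622, 57T]
pitch radius r_p = m·N/2 = 1.622·57/2 = 46.227000
base radius r_b = r_p·cos α = 46.227000·cos 16.372° = 44.352580
roll angle φ = 11.828° = 0.20643754 rad
x = r_b·(cos φ + φ·sin φ) = 45.287610
y = r_b·(sin φ − φ·cos φ) = 0.129513

x=45.287610 y=0.129513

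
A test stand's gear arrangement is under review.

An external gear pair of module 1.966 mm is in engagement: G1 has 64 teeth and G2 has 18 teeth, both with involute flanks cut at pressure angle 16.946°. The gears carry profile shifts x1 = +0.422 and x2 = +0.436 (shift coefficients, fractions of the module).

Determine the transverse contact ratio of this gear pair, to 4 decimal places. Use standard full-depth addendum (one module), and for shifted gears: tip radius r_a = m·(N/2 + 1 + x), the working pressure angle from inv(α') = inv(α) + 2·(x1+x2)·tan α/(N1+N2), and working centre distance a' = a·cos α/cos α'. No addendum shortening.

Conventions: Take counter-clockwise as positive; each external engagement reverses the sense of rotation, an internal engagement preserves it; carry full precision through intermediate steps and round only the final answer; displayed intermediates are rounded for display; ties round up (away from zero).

1.6322

recognized (one external pair, fixed centres): single-mesh tooth geometry, m = 1.966, N1 = 64, N2 = 18
base radii: r_b1 = 60.180354, r_b2 = 16.925724
tip radii: r_a1 = 65.707652, r_a2 = 20.517176
inv(α') = inv(16.946°) + 2·(+0.422+0.436)·tan α/(64+18) = 0.01531332  ⇒  α' = 20.17520°
a' = a·cos α / cos α' = 80.6060·cos 16.946°/cos 20.17520° = 82.146381
action lengths: √(r_a1²−r_b1²) = 26.378411, √(r_a2²−r_b2²) = 11.596308
base pitch p_b = π·m·cos α = 5.908192
CR = (26.378411 + 11.596308 − 82.146381·sin 20.17520°)/5.908192 = 1.632157
contact ratio ≈ 1.6322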